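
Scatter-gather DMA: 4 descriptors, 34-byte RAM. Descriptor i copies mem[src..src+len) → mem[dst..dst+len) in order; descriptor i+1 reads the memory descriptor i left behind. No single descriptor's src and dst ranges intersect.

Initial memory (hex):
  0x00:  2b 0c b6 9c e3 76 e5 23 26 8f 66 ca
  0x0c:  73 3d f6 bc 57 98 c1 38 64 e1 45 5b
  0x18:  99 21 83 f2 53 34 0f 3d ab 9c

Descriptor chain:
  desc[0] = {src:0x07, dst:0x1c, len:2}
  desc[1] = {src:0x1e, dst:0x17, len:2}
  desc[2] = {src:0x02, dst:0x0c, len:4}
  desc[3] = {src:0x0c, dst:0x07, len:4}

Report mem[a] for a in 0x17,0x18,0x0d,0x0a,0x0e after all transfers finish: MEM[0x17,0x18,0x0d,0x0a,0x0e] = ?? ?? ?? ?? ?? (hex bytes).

[0] 0x07->0x1c len=2 : 23 26
[1] 0x1e->0x17 len=2 : 0f 3d
[2] 0x02->0x0c len=4 : b6 9c e3 76
[3] 0x0c->0x07 len=4 : b6 9c e3 76
query mem[0x17]=0x0f, mem[0x18]=0x3d, mem[0x0d]=0x9c, mem[0x0a]=0x76, mem[0x0e]=0xe3

MEM[0x17,0x18,0x0d,0x0a,0x0e] = 0f 3d 9c 76 e3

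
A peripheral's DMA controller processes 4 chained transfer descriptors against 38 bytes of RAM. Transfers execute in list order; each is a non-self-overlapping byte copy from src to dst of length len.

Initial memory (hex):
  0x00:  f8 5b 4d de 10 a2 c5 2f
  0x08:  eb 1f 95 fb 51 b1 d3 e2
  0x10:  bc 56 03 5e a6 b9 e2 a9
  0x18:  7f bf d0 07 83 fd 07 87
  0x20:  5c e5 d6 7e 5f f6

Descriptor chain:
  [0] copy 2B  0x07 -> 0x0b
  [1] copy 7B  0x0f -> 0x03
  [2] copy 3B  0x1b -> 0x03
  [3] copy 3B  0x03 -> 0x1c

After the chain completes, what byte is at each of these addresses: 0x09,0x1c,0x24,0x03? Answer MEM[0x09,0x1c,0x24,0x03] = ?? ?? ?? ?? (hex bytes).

D0: mem[0x0b..0x0c] <- [2f eb]
D1: mem[0x03..0x09] <- [e2 bc 56 03 5e a6 b9]
D2: mem[0x03..0x05] <- [07 83 fd]
D3: mem[0x1c..0x1e] <- [07 83 fd]
query mem[0x09]=0xb9, mem[0x1c]=0x07, mem[0x24]=0x5f, mem[0x03]=0x07

MEM[0x09,0x1c,0x24,0x03] = b9 07 5f 07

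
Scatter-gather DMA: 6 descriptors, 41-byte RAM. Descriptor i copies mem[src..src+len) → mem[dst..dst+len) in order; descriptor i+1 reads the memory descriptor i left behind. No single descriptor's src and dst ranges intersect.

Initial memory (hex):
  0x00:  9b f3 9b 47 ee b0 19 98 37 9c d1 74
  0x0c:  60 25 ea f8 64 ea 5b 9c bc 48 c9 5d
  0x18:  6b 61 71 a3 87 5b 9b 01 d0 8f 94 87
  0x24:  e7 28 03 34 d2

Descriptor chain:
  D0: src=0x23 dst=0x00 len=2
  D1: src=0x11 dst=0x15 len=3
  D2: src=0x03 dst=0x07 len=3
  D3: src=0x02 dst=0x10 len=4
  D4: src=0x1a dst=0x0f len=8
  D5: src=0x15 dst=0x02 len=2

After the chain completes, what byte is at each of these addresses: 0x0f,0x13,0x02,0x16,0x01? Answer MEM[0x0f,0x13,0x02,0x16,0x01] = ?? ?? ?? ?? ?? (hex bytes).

#0 dst[0x00+2] := {0x87,0xe7}
#1 dst[0x15+3] := {0xea,0x5b,0x9c}
#2 dst[0x07+3] := {0x47,0xee,0xb0}
#3 dst[0x10+4] := {0x9b,0x47,0xee,0xb0}
#4 dst[0x0f+8] := {0x71,0xa3,0x87,0x5b,0x9b,0x01,0xd0,0x8f}
#5 dst[0x02+2] := {0xd0,0x8f}
query mem[0x0f]=0x71, mem[0x13]=0x9b, mem[0x02]=0xd0, mem[0x16]=0x8f, mem[0x01]=0xe7

MEM[0x0f,0x13,0x02,0x16,0x01] = 71 9b d0 8f e7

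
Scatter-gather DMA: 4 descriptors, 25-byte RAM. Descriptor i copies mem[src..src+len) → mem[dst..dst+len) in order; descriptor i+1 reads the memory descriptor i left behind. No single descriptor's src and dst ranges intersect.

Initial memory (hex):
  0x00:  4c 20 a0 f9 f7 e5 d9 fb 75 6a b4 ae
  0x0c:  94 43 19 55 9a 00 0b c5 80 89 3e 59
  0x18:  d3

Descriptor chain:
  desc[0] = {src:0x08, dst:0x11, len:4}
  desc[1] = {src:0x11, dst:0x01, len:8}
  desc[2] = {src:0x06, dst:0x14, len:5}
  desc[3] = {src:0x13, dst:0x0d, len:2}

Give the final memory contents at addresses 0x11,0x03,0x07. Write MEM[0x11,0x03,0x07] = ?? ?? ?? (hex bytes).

MEM[0x11,0x03,0x07] = 75 b4 59

  after D0: wrote 4B at 0x11 = 756ab4ae
  after D1: wrote 8B at 0x01 = 756ab4ae893e59d3
  after D2: wrote 5B at 0x14 = 3e59d36ab4
  after D3: wrote 2B at 0x0d = b43e
query mem[0x11]=0x75, mem[0x03]=0xb4, mem[0x07]=0x59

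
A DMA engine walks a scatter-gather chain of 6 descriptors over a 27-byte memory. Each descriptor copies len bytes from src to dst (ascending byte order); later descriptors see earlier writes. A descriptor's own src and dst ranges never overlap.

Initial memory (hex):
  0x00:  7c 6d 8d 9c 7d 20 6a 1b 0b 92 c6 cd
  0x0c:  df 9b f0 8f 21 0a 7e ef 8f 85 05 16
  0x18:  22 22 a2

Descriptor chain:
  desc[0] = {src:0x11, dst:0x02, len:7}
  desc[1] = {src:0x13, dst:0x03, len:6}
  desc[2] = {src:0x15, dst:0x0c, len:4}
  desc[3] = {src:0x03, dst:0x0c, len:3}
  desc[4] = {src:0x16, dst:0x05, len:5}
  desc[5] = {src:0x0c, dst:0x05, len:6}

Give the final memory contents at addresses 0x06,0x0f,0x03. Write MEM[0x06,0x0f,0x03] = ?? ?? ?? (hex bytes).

MEM[0x06,0x0f,0x03] = 8f 22 ef

[0] 0x11->0x02 len=7 : 0a 7e ef 8f 85 05 16
[1] 0x13->0x03 len=6 : ef 8f 85 05 16 22
[2] 0x15->0x0c len=4 : 85 05 16 22
[3] 0x03->0x0c len=3 : ef 8f 85
[4] 0x16->0x05 len=5 : 05 16 22 22 a2
[5] 0x0c->0x05 len=6 : ef 8f 85 22 21 0a
query mem[0x06]=0x8f, mem[0x0f]=0x22, mem[0x03]=0xef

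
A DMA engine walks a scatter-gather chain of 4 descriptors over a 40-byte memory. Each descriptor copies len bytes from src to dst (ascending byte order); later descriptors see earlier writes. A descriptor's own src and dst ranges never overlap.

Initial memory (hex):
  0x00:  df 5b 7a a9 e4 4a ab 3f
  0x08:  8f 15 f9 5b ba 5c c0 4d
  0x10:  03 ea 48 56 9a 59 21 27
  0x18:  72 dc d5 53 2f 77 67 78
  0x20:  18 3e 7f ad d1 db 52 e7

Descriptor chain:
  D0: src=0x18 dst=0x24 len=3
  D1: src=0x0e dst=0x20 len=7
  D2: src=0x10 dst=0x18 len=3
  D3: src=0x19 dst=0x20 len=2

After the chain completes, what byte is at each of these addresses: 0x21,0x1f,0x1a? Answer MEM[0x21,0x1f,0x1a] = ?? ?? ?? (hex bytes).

[0] 0x18->0x24 len=3 : 72 dc d5
[1] 0x0e->0x20 len=7 : c0 4d 03 ea 48 56 9a
[2] 0x10->0x18 len=3 : 03 ea 48
[3] 0x19->0x20 len=2 : ea 48
query mem[0x21]=0x48, mem[0x1f]=0x78, mem[0x1a]=0x48

MEM[0x21,0x1f,0x1a] = 48 78 48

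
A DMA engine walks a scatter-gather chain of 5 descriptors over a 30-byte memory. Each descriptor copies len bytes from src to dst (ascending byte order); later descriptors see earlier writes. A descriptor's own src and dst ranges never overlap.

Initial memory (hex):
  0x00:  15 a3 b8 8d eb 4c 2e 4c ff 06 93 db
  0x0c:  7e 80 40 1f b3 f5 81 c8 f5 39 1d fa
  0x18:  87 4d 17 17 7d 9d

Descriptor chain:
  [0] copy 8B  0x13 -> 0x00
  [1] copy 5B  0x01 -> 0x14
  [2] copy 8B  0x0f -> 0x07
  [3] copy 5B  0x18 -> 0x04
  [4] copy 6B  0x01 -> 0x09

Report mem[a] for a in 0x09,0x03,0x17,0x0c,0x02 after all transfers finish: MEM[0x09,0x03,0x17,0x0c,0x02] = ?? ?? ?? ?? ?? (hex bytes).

[0] 0x13->0x00 len=8 : c8 f5 39 1d fa 87 4d 17
[1] 0x01->0x14 len=5 : f5 39 1d fa 87
[2] 0x0f->0x07 len=8 : 1f b3 f5 81 c8 f5 39 1d
[3] 0x18->0x04 len=5 : 87 4d 17 17 7d
[4] 0x01->0x09 len=6 : f5 39 1d 87 4d 17
query mem[0x09]=0xf5, mem[0x03]=0x1d, mem[0x17]=0xfa, mem[0x0c]=0x87, mem[0x02]=0x39

MEM[0x09,0x03,0x17,0x0c,0x02] = f5 1d fa 87 39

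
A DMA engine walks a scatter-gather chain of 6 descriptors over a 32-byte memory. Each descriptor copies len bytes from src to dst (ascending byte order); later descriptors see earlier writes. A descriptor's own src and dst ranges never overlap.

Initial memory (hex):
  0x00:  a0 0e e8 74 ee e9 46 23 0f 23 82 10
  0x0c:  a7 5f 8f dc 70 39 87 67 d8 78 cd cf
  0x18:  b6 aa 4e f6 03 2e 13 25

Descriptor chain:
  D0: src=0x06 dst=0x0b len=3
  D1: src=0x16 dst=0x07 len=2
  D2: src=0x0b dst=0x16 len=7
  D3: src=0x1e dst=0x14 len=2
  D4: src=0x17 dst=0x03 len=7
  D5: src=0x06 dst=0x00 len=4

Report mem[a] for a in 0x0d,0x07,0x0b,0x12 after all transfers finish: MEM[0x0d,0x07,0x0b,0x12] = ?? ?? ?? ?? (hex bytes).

MEM[0x0d,0x07,0x0b,0x12] = 0f 70 46 87

  after D0: wrote 3B at 0x0b = 46230f
  after D1: wrote 2B at 0x07 = cdcf
  after D2: wrote 7B at 0x16 = 46230f8fdc7039
  after D3: wrote 2B at 0x14 = 1325
  after D4: wrote 7B at 0x03 = 230f8fdc70392e
  after D5: wrote 4B at 0x00 = dc70392e
query mem[0x0d]=0x0f, mem[0x07]=0x70, mem[0x0b]=0x46, mem[0x12]=0x87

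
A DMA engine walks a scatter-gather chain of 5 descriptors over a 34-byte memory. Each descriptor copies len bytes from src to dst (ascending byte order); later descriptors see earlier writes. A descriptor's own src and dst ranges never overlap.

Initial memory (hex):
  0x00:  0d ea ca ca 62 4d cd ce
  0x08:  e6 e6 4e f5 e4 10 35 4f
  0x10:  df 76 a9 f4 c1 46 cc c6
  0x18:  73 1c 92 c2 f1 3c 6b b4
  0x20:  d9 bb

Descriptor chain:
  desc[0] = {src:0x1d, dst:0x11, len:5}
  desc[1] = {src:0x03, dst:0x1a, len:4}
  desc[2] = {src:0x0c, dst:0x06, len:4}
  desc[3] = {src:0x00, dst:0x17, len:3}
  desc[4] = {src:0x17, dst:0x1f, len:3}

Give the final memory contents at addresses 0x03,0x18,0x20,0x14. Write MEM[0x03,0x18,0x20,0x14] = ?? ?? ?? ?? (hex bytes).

[0] 0x1d->0x11 len=5 : 3c 6b b4 d9 bb
[1] 0x03->0x1a len=4 : ca 62 4d cd
[2] 0x0c->0x06 len=4 : e4 10 35 4f
[3] 0x00->0x17 len=3 : 0d ea ca
[4] 0x17->0x1f len=3 : 0d ea ca
query mem[0x03]=0xca, mem[0x18]=0xea, mem[0x20]=0xea, mem[0x14]=0xd9

MEM[0x03,0x18,0x20,0x14] = ca ea ea d9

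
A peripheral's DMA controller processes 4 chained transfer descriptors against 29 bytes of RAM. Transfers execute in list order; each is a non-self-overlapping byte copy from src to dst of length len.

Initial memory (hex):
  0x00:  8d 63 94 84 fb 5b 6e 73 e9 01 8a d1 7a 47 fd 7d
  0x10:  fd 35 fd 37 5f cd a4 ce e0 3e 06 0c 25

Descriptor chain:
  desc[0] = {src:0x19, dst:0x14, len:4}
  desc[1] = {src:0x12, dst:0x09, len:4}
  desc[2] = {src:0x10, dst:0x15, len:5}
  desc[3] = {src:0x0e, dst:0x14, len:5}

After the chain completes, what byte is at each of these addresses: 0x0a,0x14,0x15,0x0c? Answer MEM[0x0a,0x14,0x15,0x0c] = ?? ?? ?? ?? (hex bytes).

[0] 0x19->0x14 len=4 : 3e 06 0c 25
[1] 0x12->0x09 len=4 : fd 37 3e 06
[2] 0x10->0x15 len=5 : fd 35 fd 37 3e
[3] 0x0e->0x14 len=5 : fd 7d fd 35 fd
query mem[0x0a]=0x37, mem[0x14]=0xfd, mem[0x15]=0x7d, mem[0x0c]=0x06

MEM[0x0a,0x14,0x15,0x0c] = 37 fd 7d 06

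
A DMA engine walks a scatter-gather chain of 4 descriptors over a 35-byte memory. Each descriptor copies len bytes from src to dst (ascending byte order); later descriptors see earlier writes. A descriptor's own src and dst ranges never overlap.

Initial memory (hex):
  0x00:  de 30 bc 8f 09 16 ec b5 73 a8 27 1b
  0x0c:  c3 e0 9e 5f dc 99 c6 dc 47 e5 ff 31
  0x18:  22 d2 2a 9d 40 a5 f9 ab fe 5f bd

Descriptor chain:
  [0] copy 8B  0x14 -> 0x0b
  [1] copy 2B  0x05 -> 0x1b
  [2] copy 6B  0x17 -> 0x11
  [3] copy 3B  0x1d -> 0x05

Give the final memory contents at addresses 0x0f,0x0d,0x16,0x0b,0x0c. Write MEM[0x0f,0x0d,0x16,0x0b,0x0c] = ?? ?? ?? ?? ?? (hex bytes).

[0] 0x14->0x0b len=8 : 47 e5 ff 31 22 d2 2a 9d
[1] 0x05->0x1b len=2 : 16 ec
[2] 0x17->0x11 len=6 : 31 22 d2 2a 16 ec
[3] 0x1d->0x05 len=3 : a5 f9 ab
query mem[0x0f]=0x22, mem[0x0d]=0xff, mem[0x16]=0xec, mem[0x0b]=0x47, mem[0x0c]=0xe5

MEM[0x0f,0x0d,0x16,0x0b,0x0c] = 22 ff ec 47 e5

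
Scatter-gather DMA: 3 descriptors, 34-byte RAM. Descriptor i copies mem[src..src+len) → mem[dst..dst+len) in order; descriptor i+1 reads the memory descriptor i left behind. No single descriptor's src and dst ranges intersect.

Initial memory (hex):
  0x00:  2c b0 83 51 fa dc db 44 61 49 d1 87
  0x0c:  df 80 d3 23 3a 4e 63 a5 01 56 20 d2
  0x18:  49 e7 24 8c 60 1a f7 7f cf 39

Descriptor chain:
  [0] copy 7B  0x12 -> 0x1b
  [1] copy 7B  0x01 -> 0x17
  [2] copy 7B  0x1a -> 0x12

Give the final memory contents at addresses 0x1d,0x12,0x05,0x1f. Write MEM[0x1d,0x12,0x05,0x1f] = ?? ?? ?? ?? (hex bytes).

MEM[0x1d,0x12,0x05,0x1f] = 44 fa dc 20

#0 dst[0x1b+7] := {0x63,0xa5,0x01,0x56,0x20,0xd2,0x49}
#1 dst[0x17+7] := {0xb0,0x83,0x51,0xfa,0xdc,0xdb,0x44}
#2 dst[0x12+7] := {0xfa,0xdc,0xdb,0x44,0x56,0x20,0xd2}
query mem[0x1d]=0x44, mem[0x12]=0xfa, mem[0x05]=0xdc, mem[0x1f]=0x20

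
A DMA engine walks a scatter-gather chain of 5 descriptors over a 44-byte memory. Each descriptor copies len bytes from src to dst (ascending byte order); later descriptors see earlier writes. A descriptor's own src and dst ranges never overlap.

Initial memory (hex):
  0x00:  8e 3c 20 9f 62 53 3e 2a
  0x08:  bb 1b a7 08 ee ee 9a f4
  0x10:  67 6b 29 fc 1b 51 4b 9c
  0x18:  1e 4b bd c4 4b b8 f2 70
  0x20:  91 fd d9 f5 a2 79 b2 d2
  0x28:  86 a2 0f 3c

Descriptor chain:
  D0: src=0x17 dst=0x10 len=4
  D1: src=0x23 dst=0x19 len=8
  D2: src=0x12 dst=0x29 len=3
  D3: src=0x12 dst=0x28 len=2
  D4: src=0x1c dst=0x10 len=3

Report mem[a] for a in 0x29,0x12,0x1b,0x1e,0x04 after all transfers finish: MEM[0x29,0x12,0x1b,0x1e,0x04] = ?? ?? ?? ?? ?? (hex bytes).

MEM[0x29,0x12,0x1b,0x1e,0x04] = bd 86 79 86 62

D0: mem[0x10..0x13] <- [9c 1e 4b bd]
D1: mem[0x19..0x20] <- [f5 a2 79 b2 d2 86 a2 0f]
D2: mem[0x29..0x2b] <- [4b bd 1b]
D3: mem[0x28..0x29] <- [4b bd]
D4: mem[0x10..0x12] <- [b2 d2 86]
query mem[0x29]=0xbd, mem[0x12]=0x86, mem[0x1b]=0x79, mem[0x1e]=0x86, mem[0x04]=0x62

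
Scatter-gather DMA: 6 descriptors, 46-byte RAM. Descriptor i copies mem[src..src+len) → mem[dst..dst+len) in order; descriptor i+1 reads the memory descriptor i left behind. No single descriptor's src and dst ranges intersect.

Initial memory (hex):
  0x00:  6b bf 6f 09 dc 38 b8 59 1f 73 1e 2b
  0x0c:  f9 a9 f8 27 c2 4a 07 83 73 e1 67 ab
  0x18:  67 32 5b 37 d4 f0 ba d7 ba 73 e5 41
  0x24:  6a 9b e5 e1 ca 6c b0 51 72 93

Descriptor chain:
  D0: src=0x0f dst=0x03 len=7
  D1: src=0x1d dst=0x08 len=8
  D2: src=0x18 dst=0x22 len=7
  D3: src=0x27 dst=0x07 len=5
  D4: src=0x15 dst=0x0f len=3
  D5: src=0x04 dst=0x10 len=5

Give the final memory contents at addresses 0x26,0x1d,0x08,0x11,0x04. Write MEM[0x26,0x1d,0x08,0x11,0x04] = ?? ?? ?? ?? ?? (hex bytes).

MEM[0x26,0x1d,0x08,0x11,0x04] = d4 f0 ba 4a c2

#0 dst[0x03+7] := {0x27,0xc2,0x4a,0x07,0x83,0x73,0xe1}
#1 dst[0x08+8] := {0xf0,0xba,0xd7,0xba,0x73,0xe5,0x41,0x6a}
#2 dst[0x22+7] := {0x67,0x32,0x5b,0x37,0xd4,0xf0,0xba}
#3 dst[0x07+5] := {0xf0,0xba,0x6c,0xb0,0x51}
#4 dst[0x0f+3] := {0xe1,0x67,0xab}
#5 dst[0x10+5] := {0xc2,0x4a,0x07,0xf0,0xba}
query mem[0x26]=0xd4, mem[0x1d]=0xf0, mem[0x08]=0xba, mem[0x11]=0x4a, mem[0x04]=0xc2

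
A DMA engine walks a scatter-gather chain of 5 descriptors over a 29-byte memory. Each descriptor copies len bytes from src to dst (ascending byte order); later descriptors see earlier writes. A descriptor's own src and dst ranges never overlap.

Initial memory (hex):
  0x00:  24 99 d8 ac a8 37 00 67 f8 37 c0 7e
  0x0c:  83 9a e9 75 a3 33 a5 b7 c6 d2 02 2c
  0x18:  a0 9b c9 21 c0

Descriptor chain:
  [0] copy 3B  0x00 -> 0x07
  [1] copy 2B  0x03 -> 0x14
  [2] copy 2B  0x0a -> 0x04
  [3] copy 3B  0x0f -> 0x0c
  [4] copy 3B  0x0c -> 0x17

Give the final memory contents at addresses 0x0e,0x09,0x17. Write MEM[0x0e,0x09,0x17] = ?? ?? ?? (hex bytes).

MEM[0x0e,0x09,0x17] = 33 d8 75

#0 dst[0x07+3] := {0x24,0x99,0xd8}
#1 dst[0x14+2] := {0xac,0xa8}
#2 dst[0x04+2] := {0xc0,0x7e}
#3 dst[0x0c+3] := {0x75,0xa3,0x33}
#4 dst[0x17+3] := {0x75,0xa3,0x33}
query mem[0x0e]=0x33, mem[0x09]=0xd8, mem[0x17]=0x75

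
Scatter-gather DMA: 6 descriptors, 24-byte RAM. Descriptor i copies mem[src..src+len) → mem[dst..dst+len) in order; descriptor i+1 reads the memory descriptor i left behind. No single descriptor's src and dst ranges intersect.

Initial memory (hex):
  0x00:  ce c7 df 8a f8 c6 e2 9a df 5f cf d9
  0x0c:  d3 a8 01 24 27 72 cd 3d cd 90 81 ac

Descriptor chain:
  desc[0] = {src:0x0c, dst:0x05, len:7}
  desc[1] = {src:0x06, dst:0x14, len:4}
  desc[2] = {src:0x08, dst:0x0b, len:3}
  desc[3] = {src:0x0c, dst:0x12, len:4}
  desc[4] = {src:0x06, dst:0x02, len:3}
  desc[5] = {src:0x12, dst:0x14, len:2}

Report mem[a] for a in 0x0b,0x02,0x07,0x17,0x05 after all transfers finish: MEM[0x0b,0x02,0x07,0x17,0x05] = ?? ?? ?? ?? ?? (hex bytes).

D0: mem[0x05..0x0b] <- [d3 a8 01 24 27 72 cd]
D1: mem[0x14..0x17] <- [a8 01 24 27]
D2: mem[0x0b..0x0d] <- [24 27 72]
D3: mem[0x12..0x15] <- [27 72 01 24]
D4: mem[0x02..0x04] <- [a8 01 24]
D5: mem[0x14..0x15] <- [27 72]
query mem[0x0b]=0x24, mem[0x02]=0xa8, mem[0x07]=0x01, mem[0x17]=0x27, mem[0x05]=0xd3

MEM[0x0b,0x02,0x07,0x17,0x05] = 24 a8 01 27 d3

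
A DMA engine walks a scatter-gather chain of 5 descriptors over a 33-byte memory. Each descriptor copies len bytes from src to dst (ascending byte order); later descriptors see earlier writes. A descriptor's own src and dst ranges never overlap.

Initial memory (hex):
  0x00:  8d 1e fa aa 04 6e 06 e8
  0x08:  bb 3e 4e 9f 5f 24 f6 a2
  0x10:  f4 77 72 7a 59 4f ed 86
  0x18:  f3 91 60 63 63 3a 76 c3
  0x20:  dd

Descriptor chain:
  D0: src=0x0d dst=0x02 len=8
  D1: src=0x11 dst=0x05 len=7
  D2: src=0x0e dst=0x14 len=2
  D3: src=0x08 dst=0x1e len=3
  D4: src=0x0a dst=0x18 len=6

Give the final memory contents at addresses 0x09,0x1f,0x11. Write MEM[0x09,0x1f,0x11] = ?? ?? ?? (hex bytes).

MEM[0x09,0x1f,0x11] = 4f 4f 77

#0 dst[0x02+8] := {0x24,0xf6,0xa2,0xf4,0x77,0x72,0x7a,0x59}
#1 dst[0x05+7] := {0x77,0x72,0x7a,0x59,0x4f,0xed,0x86}
#2 dst[0x14+2] := {0xf6,0xa2}
#3 dst[0x1e+3] := {0x59,0x4f,0xed}
#4 dst[0x18+6] := {0xed,0x86,0x5f,0x24,0xf6,0xa2}
query mem[0x09]=0x4f, mem[0x1f]=0x4f, mem[0x11]=0x77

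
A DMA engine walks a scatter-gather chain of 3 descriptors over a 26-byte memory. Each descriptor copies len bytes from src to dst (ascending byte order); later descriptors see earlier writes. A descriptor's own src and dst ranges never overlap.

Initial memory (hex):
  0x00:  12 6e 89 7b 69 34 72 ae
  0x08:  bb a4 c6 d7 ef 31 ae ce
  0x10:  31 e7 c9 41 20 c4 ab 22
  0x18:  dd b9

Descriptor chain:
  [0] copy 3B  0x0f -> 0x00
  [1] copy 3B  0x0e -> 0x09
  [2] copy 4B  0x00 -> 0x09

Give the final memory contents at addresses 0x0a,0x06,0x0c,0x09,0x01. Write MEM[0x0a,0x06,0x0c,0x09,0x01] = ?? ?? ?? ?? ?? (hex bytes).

MEM[0x0a,0x06,0x0c,0x09,0x01] = 31 72 7b ce 31

[0] 0x0f->0x00 len=3 : ce 31 e7
[1] 0x0e->0x09 len=3 : ae ce 31
[2] 0x00->0x09 len=4 : ce 31 e7 7b
query mem[0x0a]=0x31, mem[0x06]=0x72, mem[0x0c]=0x7b, mem[0x09]=0xce, mem[0x01]=0x31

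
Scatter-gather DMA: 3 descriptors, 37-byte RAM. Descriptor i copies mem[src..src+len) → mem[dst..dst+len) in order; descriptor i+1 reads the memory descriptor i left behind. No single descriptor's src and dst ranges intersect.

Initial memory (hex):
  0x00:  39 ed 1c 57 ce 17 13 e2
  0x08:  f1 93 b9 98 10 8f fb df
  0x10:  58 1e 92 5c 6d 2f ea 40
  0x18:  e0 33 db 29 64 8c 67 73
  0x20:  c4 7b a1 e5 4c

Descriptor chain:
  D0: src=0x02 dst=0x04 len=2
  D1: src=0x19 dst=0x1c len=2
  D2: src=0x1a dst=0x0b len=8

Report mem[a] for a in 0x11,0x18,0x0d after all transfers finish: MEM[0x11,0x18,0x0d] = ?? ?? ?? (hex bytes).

MEM[0x11,0x18,0x0d] = c4 e0 33

#0 dst[0x04+2] := {0x1c,0x57}
#1 dst[0x1c+2] := {0x33,0xdb}
#2 dst[0x0b+8] := {0xdb,0x29,0x33,0xdb,0x67,0x73,0xc4,0x7b}
query mem[0x11]=0xc4, mem[0x18]=0xe0, mem[0x0d]=0x33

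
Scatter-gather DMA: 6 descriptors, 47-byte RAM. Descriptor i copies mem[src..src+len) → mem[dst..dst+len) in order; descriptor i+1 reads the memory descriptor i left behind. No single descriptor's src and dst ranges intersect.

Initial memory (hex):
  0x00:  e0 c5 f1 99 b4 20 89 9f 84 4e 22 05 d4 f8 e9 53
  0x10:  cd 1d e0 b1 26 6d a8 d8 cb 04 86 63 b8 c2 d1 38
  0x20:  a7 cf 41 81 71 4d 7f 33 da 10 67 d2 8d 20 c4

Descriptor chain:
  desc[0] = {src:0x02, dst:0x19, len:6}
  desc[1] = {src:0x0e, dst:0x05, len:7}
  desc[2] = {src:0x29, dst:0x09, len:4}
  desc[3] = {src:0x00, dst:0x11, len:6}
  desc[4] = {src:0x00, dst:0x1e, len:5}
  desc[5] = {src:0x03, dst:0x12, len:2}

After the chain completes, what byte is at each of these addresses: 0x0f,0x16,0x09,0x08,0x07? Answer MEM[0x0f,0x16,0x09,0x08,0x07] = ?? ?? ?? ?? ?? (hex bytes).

MEM[0x0f,0x16,0x09,0x08,0x07] = 53 e9 10 1d cd

  after D0: wrote 6B at 0x19 = f199b420899f
  after D1: wrote 7B at 0x05 = e953cd1de0b126
  after D2: wrote 4B at 0x09 = 1067d28d
  after D3: wrote 6B at 0x11 = e0c5f199b4e9
  after D4: wrote 5B at 0x1e = e0c5f199b4
  after D5: wrote 2B at 0x12 = 99b4
query mem[0x0f]=0x53, mem[0x16]=0xe9, mem[0x09]=0x10, mem[0x08]=0x1d, mem[0x07]=0xcd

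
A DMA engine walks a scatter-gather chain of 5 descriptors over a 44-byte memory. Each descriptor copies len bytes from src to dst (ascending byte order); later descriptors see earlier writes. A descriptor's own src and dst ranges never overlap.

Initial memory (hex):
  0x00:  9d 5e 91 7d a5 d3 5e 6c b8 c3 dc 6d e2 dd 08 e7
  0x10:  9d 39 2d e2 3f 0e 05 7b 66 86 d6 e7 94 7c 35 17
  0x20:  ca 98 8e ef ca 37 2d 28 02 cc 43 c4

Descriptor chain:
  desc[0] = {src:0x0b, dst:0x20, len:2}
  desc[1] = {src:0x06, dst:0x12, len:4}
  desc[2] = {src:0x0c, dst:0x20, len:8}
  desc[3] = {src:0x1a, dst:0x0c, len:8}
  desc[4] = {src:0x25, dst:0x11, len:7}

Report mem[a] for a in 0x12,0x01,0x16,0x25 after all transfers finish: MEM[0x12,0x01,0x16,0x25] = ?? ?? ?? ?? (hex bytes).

MEM[0x12,0x01,0x16,0x25] = 5e 5e 43 39

[0] 0x0b->0x20 len=2 : 6d e2
[1] 0x06->0x12 len=4 : 5e 6c b8 c3
[2] 0x0c->0x20 len=8 : e2 dd 08 e7 9d 39 5e 6c
[3] 0x1a->0x0c len=8 : d6 e7 94 7c 35 17 e2 dd
[4] 0x25->0x11 len=7 : 39 5e 6c 02 cc 43 c4
query mem[0x12]=0x5e, mem[0x01]=0x5e, mem[0x16]=0x43, mem[0x25]=0x39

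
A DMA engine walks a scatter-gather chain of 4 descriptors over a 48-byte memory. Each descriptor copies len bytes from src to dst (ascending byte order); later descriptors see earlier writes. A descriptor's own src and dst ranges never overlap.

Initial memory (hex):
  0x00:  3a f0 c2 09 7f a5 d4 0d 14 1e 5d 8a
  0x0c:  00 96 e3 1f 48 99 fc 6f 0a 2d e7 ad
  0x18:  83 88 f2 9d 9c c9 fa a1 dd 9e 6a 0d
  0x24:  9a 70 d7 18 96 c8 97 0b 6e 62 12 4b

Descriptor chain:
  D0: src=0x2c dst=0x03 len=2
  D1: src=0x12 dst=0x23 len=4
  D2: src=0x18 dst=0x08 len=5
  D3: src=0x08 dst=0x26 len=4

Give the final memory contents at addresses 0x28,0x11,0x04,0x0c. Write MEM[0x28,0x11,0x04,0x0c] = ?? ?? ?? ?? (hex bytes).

  after D0: wrote 2B at 0x03 = 6e62
  after D1: wrote 4B at 0x23 = fc6f0a2d
  after D2: wrote 5B at 0x08 = 8388f29d9c
  after D3: wrote 4B at 0x26 = 8388f29d
query mem[0x28]=0xf2, mem[0x11]=0x99, mem[0x04]=0x62, mem[0x0c]=0x9c

MEM[0x28,0x11,0x04,0x0c] = f2 99 62 9c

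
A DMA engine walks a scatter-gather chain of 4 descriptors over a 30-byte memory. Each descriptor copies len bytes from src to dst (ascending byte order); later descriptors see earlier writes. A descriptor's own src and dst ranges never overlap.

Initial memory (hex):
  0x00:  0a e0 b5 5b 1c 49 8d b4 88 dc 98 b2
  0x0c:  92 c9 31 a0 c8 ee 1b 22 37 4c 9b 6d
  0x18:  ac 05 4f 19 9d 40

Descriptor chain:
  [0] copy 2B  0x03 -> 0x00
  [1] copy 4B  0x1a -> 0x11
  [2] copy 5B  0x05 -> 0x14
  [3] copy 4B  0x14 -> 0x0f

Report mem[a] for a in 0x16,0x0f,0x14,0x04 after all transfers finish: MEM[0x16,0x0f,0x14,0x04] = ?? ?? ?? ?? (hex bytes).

MEM[0x16,0x0f,0x14,0x04] = b4 49 49 1c

  after D0: wrote 2B at 0x00 = 5b1c
  after D1: wrote 4B at 0x11 = 4f199d40
  after D2: wrote 5B at 0x14 = 498db488dc
  after D3: wrote 4B at 0x0f = 498db488
query mem[0x16]=0xb4, mem[0x0f]=0x49, mem[0x14]=0x49, mem[0x04]=0x1c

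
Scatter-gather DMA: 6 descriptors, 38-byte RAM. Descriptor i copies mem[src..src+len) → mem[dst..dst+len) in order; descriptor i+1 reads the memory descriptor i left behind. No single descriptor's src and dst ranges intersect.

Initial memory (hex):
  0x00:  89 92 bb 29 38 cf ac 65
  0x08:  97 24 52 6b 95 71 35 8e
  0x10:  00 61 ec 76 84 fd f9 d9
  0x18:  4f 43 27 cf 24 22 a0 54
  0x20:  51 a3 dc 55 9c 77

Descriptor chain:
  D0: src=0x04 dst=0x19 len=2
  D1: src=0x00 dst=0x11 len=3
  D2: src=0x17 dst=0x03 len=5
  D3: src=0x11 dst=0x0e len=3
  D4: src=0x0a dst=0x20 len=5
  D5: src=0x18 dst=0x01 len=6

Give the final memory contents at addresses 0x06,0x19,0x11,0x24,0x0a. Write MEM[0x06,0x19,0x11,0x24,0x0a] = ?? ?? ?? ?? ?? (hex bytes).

MEM[0x06,0x19,0x11,0x24,0x0a] = 22 38 89 89 52

D0: mem[0x19..0x1a] <- [38 cf]
D1: mem[0x11..0x13] <- [89 92 bb]
D2: mem[0x03..0x07] <- [d9 4f 38 cf cf]
D3: mem[0x0e..0x10] <- [89 92 bb]
D4: mem[0x20..0x24] <- [52 6b 95 71 89]
D5: mem[0x01..0x06] <- [4f 38 cf cf 24 22]
query mem[0x06]=0x22, mem[0x19]=0x38, mem[0x11]=0x89, mem[0x24]=0x89, mem[0x0a]=0x52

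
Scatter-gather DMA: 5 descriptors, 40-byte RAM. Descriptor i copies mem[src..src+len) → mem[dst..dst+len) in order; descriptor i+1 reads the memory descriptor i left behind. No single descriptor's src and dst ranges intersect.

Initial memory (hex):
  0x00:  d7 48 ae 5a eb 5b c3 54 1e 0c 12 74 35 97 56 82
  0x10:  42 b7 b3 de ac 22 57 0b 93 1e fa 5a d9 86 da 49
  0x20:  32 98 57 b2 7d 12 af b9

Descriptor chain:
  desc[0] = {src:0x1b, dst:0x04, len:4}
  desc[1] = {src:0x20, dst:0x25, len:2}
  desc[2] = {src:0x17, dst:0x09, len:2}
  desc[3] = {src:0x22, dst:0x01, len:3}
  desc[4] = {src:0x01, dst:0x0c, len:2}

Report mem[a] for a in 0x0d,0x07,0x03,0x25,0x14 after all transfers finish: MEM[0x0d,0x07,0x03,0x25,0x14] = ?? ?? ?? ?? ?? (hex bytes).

#0 dst[0x04+4] := {0x5a,0xd9,0x86,0xda}
#1 dst[0x25+2] := {0x32,0x98}
#2 dst[0x09+2] := {0x0b,0x93}
#3 dst[0x01+3] := {0x57,0xb2,0x7d}
#4 dst[0x0c+2] := {0x57,0xb2}
query mem[0x0d]=0xb2, mem[0x07]=0xda, mem[0x03]=0x7d, mem[0x25]=0x32, mem[0x14]=0xac

MEM[0x0d,0x07,0x03,0x25,0x14] = b2 da 7d 32 ac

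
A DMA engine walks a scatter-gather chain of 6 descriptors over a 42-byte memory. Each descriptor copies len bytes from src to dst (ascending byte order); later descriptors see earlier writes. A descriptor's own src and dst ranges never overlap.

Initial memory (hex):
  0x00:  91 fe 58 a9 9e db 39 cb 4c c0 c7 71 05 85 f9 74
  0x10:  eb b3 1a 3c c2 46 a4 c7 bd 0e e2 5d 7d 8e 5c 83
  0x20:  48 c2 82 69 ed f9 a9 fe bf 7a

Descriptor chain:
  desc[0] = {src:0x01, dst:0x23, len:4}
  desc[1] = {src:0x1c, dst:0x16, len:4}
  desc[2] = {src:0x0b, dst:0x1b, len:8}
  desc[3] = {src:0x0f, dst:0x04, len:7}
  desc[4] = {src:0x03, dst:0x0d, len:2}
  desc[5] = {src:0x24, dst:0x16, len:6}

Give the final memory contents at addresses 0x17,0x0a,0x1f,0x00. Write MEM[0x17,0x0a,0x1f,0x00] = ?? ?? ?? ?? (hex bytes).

  after D0: wrote 4B at 0x23 = fe58a99e
  after D1: wrote 4B at 0x16 = 7d8e5c83
  after D2: wrote 8B at 0x1b = 710585f974ebb31a
  after D3: wrote 7B at 0x04 = 74ebb31a3cc246
  after D4: wrote 2B at 0x0d = a974
  after D5: wrote 6B at 0x16 = 58a99efebf7a
query mem[0x17]=0xa9, mem[0x0a]=0x46, mem[0x1f]=0x74, mem[0x00]=0x91

MEM[0x17,0x0a,0x1f,0x00] = a9 46 74 91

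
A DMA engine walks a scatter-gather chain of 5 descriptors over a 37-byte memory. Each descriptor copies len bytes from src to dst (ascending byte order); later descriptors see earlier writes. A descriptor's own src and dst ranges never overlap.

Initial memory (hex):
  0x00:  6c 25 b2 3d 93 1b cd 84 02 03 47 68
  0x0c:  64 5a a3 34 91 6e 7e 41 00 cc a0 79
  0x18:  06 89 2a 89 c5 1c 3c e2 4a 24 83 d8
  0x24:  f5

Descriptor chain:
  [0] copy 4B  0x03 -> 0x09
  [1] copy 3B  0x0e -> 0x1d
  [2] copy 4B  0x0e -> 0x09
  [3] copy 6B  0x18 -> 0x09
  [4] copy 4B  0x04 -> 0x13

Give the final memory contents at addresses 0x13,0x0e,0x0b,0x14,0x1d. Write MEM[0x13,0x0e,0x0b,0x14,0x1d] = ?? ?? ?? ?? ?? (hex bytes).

#0 dst[0x09+4] := {0x3d,0x93,0x1b,0xcd}
#1 dst[0x1d+3] := {0xa3,0x34,0x91}
#2 dst[0x09+4] := {0xa3,0x34,0x91,0x6e}
#3 dst[0x09+6] := {0x06,0x89,0x2a,0x89,0xc5,0xa3}
#4 dst[0x13+4] := {0x93,0x1b,0xcd,0x84}
query mem[0x13]=0x93, mem[0x0e]=0xa3, mem[0x0b]=0x2a, mem[0x14]=0x1b, mem[0x1d]=0xa3

MEM[0x13,0x0e,0x0b,0x14,0x1d] = 93 a3 2a 1b a3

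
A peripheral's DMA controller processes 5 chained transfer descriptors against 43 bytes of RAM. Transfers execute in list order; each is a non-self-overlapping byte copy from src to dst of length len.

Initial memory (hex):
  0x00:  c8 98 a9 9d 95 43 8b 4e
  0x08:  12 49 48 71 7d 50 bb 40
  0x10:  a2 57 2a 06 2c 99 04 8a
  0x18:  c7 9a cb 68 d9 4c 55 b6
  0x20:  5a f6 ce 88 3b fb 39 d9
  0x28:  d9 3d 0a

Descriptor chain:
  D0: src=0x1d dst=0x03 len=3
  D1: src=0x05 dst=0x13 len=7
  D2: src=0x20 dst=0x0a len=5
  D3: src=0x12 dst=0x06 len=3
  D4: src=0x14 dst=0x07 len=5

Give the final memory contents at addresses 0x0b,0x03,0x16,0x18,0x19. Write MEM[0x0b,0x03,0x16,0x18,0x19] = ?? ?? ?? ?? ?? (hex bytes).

D0: mem[0x03..0x05] <- [4c 55 b6]
D1: mem[0x13..0x19] <- [b6 8b 4e 12 49 48 71]
D2: mem[0x0a..0x0e] <- [5a f6 ce 88 3b]
D3: mem[0x06..0x08] <- [2a b6 8b]
D4: mem[0x07..0x0b] <- [8b 4e 12 49 48]
query mem[0x0b]=0x48, mem[0x03]=0x4c, mem[0x16]=0x12, mem[0x18]=0x48, mem[0x19]=0x71

MEM[0x0b,0x03,0x16,0x18,0x19] = 48 4c 12 48 71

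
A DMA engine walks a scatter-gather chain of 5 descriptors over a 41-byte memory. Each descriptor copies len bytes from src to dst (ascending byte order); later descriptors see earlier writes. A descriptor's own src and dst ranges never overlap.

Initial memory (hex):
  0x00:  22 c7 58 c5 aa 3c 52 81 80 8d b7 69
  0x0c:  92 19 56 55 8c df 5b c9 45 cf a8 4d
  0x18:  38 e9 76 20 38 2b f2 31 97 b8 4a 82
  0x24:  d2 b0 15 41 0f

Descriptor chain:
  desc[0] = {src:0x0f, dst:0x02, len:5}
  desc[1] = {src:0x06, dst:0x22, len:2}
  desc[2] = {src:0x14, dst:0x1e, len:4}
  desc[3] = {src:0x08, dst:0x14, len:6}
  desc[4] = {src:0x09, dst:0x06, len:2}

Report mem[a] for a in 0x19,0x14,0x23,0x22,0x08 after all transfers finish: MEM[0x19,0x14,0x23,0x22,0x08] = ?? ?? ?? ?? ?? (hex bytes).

D0: mem[0x02..0x06] <- [55 8c df 5b c9]
D1: mem[0x22..0x23] <- [c9 81]
D2: mem[0x1e..0x21] <- [45 cf a8 4d]
D3: mem[0x14..0x19] <- [80 8d b7 69 92 19]
D4: mem[0x06..0x07] <- [8d b7]
query mem[0x19]=0x19, mem[0x14]=0x80, mem[0x23]=0x81, mem[0x22]=0xc9, mem[0x08]=0x80

MEM[0x19,0x14,0x23,0x22,0x08] = 19 80 81 c9 80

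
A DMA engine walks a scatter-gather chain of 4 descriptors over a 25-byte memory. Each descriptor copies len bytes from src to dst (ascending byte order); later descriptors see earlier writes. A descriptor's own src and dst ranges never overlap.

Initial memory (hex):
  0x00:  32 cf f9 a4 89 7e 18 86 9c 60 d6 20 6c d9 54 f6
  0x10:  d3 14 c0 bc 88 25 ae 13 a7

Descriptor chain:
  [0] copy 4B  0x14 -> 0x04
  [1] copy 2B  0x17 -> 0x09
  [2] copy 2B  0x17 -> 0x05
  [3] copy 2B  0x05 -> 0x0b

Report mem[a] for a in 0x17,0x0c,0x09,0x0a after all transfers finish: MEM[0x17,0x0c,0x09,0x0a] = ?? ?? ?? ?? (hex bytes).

MEM[0x17,0x0c,0x09,0x0a] = 13 a7 13 a7

[0] 0x14->0x04 len=4 : 88 25 ae 13
[1] 0x17->0x09 len=2 : 13 a7
[2] 0x17->0x05 len=2 : 13 a7
[3] 0x05->0x0b len=2 : 13 a7
query mem[0x17]=0x13, mem[0x0c]=0xa7, mem[0x09]=0x13, mem[0x0a]=0xa7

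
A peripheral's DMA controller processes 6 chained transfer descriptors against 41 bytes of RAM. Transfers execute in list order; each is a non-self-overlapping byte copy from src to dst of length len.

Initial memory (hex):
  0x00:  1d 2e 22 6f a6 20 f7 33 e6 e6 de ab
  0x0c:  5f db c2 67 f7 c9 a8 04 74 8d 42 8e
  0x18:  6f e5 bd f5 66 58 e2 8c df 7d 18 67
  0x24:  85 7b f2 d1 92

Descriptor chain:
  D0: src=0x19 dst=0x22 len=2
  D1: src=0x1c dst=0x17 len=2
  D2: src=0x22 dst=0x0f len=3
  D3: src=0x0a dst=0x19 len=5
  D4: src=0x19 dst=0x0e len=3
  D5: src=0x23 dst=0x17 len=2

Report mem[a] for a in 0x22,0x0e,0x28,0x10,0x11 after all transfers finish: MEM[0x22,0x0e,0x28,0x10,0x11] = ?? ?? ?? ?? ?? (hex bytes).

MEM[0x22,0x0e,0x28,0x10,0x11] = e5 de 92 5f 85

[0] 0x19->0x22 len=2 : e5 bd
[1] 0x1c->0x17 len=2 : 66 58
[2] 0x22->0x0f len=3 : e5 bd 85
[3] 0x0a->0x19 len=5 : de ab 5f db c2
[4] 0x19->0x0e len=3 : de ab 5f
[5] 0x23->0x17 len=2 : bd 85
query mem[0x22]=0xe5, mem[0x0e]=0xde, mem[0x28]=0x92, mem[0x10]=0x5f, mem[0x11]=0x85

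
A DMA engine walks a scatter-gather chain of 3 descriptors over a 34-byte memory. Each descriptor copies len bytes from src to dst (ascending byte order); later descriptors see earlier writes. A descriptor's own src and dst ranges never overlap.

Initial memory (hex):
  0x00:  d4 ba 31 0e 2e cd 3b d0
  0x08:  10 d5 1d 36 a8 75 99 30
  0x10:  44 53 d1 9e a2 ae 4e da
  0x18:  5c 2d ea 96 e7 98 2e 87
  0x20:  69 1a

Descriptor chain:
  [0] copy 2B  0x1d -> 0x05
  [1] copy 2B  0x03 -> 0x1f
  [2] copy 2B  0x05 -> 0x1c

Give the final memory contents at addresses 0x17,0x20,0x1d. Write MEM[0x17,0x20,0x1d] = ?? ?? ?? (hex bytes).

[0] 0x1d->0x05 len=2 : 98 2e
[1] 0x03->0x1f len=2 : 0e 2e
[2] 0x05->0x1c len=2 : 98 2e
query mem[0x17]=0xda, mem[0x20]=0x2e, mem[0x1d]=0x2e

MEM[0x17,0x20,0x1d] = da 2e 2e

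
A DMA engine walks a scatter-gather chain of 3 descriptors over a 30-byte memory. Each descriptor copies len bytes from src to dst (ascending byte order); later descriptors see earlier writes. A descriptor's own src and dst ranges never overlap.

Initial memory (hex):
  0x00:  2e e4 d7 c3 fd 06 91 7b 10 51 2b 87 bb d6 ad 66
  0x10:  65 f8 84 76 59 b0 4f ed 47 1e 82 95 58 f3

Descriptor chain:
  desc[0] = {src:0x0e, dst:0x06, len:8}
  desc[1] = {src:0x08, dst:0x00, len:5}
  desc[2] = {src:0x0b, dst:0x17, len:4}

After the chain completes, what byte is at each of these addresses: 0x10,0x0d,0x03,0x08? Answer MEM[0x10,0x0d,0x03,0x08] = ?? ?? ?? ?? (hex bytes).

MEM[0x10,0x0d,0x03,0x08] = 65 b0 76 65

D0: mem[0x06..0x0d] <- [ad 66 65 f8 84 76 59 b0]
D1: mem[0x00..0x04] <- [65 f8 84 76 59]
D2: mem[0x17..0x1a] <- [76 59 b0 ad]
query mem[0x10]=0x65, mem[0x0d]=0xb0, mem[0x03]=0x76, mem[0x08]=0x65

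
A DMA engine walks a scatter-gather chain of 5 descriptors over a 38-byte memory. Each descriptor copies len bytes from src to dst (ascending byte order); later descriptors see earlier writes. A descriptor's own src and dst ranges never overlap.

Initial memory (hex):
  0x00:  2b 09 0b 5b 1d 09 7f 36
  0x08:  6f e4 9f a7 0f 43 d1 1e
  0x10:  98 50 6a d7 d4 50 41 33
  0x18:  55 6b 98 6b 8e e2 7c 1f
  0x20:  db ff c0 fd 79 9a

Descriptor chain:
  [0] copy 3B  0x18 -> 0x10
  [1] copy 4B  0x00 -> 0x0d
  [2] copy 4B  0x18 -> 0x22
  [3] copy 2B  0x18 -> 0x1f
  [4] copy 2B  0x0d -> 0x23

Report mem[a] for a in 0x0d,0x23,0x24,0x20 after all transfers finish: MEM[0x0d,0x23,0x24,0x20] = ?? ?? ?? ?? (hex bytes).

  after D0: wrote 3B at 0x10 = 556b98
  after D1: wrote 4B at 0x0d = 2b090b5b
  after D2: wrote 4B at 0x22 = 556b986b
  after D3: wrote 2B at 0x1f = 556b
  after D4: wrote 2B at 0x23 = 2b09
query mem[0x0d]=0x2b, mem[0x23]=0x2b, mem[0x24]=0x09, mem[0x20]=0x6b

MEM[0x0d,0x23,0x24,0x20] = 2b 2b 09 6b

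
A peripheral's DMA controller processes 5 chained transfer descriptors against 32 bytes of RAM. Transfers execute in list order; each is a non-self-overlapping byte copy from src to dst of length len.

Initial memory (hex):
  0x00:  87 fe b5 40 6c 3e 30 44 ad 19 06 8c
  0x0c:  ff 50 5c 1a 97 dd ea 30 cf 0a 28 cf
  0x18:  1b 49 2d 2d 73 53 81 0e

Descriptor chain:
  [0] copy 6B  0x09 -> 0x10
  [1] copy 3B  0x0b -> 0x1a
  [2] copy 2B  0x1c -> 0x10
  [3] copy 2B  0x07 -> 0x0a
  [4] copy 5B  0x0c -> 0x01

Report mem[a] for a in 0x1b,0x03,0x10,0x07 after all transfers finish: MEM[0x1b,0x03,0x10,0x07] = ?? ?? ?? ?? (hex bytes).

D0: mem[0x10..0x15] <- [19 06 8c ff 50 5c]
D1: mem[0x1a..0x1c] <- [8c ff 50]
D2: mem[0x10..0x11] <- [50 53]
D3: mem[0x0a..0x0b] <- [44 ad]
D4: mem[0x01..0x05] <- [ff 50 5c 1a 50]
query mem[0x1b]=0xff, mem[0x03]=0x5c, mem[0x10]=0x50, mem[0x07]=0x44

MEM[0x1b,0x03,0x10,0x07] = ff 5c 50 44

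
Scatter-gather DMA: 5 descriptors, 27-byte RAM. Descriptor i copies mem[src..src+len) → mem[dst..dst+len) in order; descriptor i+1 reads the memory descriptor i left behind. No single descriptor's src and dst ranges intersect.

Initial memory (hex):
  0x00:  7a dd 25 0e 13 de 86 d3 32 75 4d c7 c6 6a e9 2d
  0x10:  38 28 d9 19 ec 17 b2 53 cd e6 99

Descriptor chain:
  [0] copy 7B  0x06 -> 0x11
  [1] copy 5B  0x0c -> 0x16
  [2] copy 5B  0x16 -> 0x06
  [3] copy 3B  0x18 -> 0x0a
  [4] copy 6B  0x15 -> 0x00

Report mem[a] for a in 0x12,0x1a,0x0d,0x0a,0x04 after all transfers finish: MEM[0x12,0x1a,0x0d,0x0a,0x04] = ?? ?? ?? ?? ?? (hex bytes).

MEM[0x12,0x1a,0x0d,0x0a,0x04] = d3 38 6a e9 2d

D0: mem[0x11..0x17] <- [86 d3 32 75 4d c7 c6]
D1: mem[0x16..0x1a] <- [c6 6a e9 2d 38]
D2: mem[0x06..0x0a] <- [c6 6a e9 2d 38]
D3: mem[0x0a..0x0c] <- [e9 2d 38]
D4: mem[0x00..0x05] <- [4d c6 6a e9 2d 38]
query mem[0x12]=0xd3, mem[0x1a]=0x38, mem[0x0d]=0x6a, mem[0x0a]=0xe9, mem[0x04]=0x2d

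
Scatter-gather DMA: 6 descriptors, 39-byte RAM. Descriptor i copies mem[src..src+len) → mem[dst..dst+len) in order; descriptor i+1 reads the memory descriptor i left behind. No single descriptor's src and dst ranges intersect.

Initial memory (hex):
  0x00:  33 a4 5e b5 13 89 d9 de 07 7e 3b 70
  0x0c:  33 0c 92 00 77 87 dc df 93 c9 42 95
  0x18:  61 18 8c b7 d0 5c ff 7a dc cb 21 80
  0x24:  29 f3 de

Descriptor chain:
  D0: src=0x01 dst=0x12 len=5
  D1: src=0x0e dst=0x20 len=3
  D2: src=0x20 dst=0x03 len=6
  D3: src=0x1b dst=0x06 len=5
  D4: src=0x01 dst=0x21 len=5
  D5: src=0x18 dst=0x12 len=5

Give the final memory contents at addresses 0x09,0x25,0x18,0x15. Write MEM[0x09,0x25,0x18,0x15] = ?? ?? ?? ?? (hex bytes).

MEM[0x09,0x25,0x18,0x15] = ff 77 61 b7

#0 dst[0x12+5] := {0xa4,0x5e,0xb5,0x13,0x89}
#1 dst[0x20+3] := {0x92,0x00,0x77}
#2 dst[0x03+6] := {0x92,0x00,0x77,0x80,0x29,0xf3}
#3 dst[0x06+5] := {0xb7,0xd0,0x5c,0xff,0x7a}
#4 dst[0x21+5] := {0xa4,0x5e,0x92,0x00,0x77}
#5 dst[0x12+5] := {0x61,0x18,0x8c,0xb7,0xd0}
query mem[0x09]=0xff, mem[0x25]=0x77, mem[0x18]=0x61, mem[0x15]=0xb7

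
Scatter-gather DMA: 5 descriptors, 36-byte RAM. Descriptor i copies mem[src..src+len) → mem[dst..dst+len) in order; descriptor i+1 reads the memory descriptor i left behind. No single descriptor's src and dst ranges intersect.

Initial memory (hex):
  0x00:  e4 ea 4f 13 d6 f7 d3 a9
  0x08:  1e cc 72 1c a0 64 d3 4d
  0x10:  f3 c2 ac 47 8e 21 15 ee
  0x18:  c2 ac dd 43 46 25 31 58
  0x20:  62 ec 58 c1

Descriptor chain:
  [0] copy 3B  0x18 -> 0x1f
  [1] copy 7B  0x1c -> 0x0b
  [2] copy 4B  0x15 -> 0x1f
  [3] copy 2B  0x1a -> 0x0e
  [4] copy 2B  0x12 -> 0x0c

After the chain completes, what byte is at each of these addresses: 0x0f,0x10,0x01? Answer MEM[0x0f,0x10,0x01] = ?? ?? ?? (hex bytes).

MEM[0x0f,0x10,0x01] = 43 dd ea

D0: mem[0x1f..0x21] <- [c2 ac dd]
D1: mem[0x0b..0x11] <- [46 25 31 c2 ac dd 58]
D2: mem[0x1f..0x22] <- [21 15 ee c2]
D3: mem[0x0e..0x0f] <- [dd 43]
D4: mem[0x0c..0x0d] <- [ac 47]
query mem[0x0f]=0x43, mem[0x10]=0xdd, mem[0x01]=0xea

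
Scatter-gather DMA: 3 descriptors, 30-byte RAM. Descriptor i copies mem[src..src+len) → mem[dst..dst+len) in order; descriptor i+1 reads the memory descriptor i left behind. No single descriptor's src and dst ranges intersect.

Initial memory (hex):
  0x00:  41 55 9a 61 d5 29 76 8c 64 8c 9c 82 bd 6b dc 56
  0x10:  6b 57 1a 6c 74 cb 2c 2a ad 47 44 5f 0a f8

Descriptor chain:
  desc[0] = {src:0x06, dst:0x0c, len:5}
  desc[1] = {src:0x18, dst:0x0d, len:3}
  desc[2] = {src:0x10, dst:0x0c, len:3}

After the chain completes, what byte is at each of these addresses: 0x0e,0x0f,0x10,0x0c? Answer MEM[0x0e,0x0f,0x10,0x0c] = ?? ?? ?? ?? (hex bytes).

MEM[0x0e,0x0f,0x10,0x0c] = 1a 44 9c 9c

#0 dst[0x0c+5] := {0x76,0x8c,0x64,0x8c,0x9c}
#1 dst[0x0d+3] := {0xad,0x47,0x44}
#2 dst[0x0c+3] := {0x9c,0x57,0x1a}
query mem[0x0e]=0x1a, mem[0x0f]=0x44, mem[0x10]=0x9c, mem[0x0c]=0x9c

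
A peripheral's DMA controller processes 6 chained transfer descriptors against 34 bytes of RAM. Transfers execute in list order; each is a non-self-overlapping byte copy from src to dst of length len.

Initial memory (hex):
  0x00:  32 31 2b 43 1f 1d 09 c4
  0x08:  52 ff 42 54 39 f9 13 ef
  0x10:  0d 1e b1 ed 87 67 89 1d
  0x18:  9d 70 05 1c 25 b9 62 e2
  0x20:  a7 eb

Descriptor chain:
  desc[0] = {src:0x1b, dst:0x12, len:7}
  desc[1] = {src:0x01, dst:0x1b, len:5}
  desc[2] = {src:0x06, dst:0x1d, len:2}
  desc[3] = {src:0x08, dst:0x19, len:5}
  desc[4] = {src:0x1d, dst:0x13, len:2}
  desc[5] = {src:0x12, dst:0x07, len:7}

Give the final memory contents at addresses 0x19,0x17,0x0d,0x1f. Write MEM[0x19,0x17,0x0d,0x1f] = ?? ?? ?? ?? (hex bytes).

MEM[0x19,0x17,0x0d,0x1f] = 52 a7 eb 1d

  after D0: wrote 7B at 0x12 = 1c25b962e2a7eb
  after D1: wrote 5B at 0x1b = 312b431f1d
  after D2: wrote 2B at 0x1d = 09c4
  after D3: wrote 5B at 0x19 = 52ff425439
  after D4: wrote 2B at 0x13 = 39c4
  after D5: wrote 7B at 0x07 = 1c39c462e2a7eb
query mem[0x19]=0x52, mem[0x17]=0xa7, mem[0x0d]=0xeb, mem[0x1f]=0x1d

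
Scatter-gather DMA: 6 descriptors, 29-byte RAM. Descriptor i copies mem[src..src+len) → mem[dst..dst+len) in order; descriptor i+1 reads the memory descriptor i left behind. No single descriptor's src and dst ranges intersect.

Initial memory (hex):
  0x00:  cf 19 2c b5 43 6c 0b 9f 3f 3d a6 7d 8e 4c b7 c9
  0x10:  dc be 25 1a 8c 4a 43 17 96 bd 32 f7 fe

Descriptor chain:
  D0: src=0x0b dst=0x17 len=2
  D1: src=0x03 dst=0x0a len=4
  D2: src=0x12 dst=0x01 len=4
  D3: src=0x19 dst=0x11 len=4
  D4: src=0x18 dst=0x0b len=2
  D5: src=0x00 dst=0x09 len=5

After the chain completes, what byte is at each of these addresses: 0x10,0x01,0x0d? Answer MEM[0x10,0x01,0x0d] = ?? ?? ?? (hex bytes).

MEM[0x10,0x01,0x0d] = dc 25 4a

D0: mem[0x17..0x18] <- [7d 8e]
D1: mem[0x0a..0x0d] <- [b5 43 6c 0b]
D2: mem[0x01..0x04] <- [25 1a 8c 4a]
D3: mem[0x11..0x14] <- [bd 32 f7 fe]
D4: mem[0x0b..0x0c] <- [8e bd]
D5: mem[0x09..0x0d] <- [cf 25 1a 8c 4a]
query mem[0x10]=0xdc, mem[0x01]=0x25, mem[0x0d]=0x4a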